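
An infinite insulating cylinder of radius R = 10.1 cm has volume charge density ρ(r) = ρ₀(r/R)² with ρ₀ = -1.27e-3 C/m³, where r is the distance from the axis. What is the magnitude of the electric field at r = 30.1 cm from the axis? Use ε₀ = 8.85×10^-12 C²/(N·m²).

E = 1.22×10^6 V/m

By cylindrical symmetry E is radial; use a coaxial Gaussian cylinder of radius 30.1 cm and length L (r > R, full charge per length enclosed).
λ_enc = 2π ∫₀^R ρ₀(r'/R)^2 r' dr' = 2πρ₀R²/4 = -2.035×10^-5 C/m.
Applying ∮E·dA = Q_enc/ε₀ with the end caps contributing no flux:
E = |λ_enc|/(2πε₀r) = (2.035e-5)/(2π·8.85×10^-12·0.301) = 1.22e6 N/C.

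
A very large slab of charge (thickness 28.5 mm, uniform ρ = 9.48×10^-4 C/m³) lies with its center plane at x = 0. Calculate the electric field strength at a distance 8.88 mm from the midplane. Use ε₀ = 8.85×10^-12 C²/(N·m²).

By symmetry E is perpendicular to the slab. A Gaussian pillbox from −8.88 mm to +8.88 mm (face area A) lies entirely within the slab.
Q_enc = ρ·(2x)·A and flux = 2EA, so 2EA = 2ρxA/ε₀ ⇒ E = |ρ|x/ε₀.
E = (9.48×10^-4)(0.00888)/(8.85×10^-12) = 9.51×10^5 N/C.

E = 9.51×10^5 N/C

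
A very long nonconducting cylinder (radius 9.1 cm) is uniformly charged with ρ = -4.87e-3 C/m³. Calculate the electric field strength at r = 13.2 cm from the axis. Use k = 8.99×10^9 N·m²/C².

By cylindrical symmetry E is radial; use a coaxial Gaussian cylinder of radius 13.2 cm and length L (r > 9.1 cm, full cross-section enclosed).
λ_enc = ρ·πR² = (-4.87×10^-3)π(0.091)² = -1.267×10^-4 C/m.
By Gauss's law (flux through the curved wall only), E·2πrL = λ_enc L/ε₀.
E = 2k|λ_enc|/r = 2(8.99×10^9)(1.267×10^-4)/(0.132) = 1.73×10^7 N/C.

E ≈ 1.73e7 N/C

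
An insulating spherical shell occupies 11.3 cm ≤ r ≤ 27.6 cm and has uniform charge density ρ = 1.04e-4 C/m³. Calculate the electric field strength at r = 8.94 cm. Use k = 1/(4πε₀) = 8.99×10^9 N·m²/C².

E = 0 (no enclosed charge)

Take a concentric spherical Gaussian surface of radius r = 8.94 cm (r < 11.3 cm, inside the empty cavity).
Q_enc = 0 (all charge lies at larger r); Gauss's law gives E = 0.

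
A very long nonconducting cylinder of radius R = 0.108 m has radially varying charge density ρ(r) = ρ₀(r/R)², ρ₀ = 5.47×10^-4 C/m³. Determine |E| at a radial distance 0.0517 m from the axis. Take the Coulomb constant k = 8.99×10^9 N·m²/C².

Choose a coaxial cylinder of radius r = 0.0517 m (arbitrary length L) as the Gaussian surface (r < R).
Integrating ρ over the cross-section to radius r: λ_enc = (2πρ₀/R²) ∫₀^r r'^3 dr' = 2πρ₀ r^4/(4·R²) = 5.263e-7 C/m.
By Gauss's law (flux through the curved wall only), E·2πrL = λ_enc L/ε₀.
E = 2k|λ_enc|/r = 2(8.99×10^9)(5.263×10^-7)/(0.0517) = 1.83×10^5 N/C.

E = 1.83×10^5 N/C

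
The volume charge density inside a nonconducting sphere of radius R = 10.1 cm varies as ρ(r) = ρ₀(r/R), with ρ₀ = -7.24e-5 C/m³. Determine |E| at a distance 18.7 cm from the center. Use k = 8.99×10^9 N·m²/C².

|E| = 6.02×10^4 N/C

Use a concentric Gaussian sphere at r = 18.7 cm (r > R, all charge enclosed).
Q_enc = 4π ∫₀^R ρ₀(r'/R)^1 r'² dr' = 4πρ₀R³/4 = -2.343×10^-7 C.
Since E is radial and uniform over the Gaussian sphere, Φ = E·4πr² = Q_enc/ε₀.
E = k|Q_enc|/r² = (8.99×10^9)(2.343×10^-7)/(0.187)² = 6.02×10^4 N/C.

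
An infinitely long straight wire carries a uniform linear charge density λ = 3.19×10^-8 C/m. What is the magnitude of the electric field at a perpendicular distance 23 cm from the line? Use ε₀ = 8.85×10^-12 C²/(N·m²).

Take a coaxial cylindrical Gaussian surface of radius r = 23 cm and length L.
Q_enc = λL, so λ_enc = 3.19e-8 C/m.
By Gauss's law (flux through the curved wall only), E·2πrL = λ_enc L/ε₀.
E = |λ_enc|/(2πε₀r) = (3.19×10^-8)/(2π·8.85×10^-12·0.23) = 2.49×10^3 N/C.

2.49e3 N/C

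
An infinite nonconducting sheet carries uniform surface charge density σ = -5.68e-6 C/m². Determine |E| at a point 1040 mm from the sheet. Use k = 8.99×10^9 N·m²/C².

By planar symmetry E is perpendicular to the sheet and uniform; use a Gaussian pillbox with flat faces of area A on each side of the sheet.
Flux Φ = 2EA and Q_enc = σA, so 2EA = σA/ε₀ ⇒ E = |σ|/(2ε₀), independent of distance.
E = 2πk|σ| = 2π(8.99×10^9)(5.68e-6) = 3.21×10^5 N/C.

|E| = 3.21e5 N/C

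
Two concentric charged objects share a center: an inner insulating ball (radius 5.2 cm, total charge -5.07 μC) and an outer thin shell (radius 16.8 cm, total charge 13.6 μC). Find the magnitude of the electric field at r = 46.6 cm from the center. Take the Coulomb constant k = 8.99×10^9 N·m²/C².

3.53e5 N/C

Take a concentric spherical Gaussian surface of radius r = 46.6 cm (r > 16.8 cm, enclosing both).
Q_enc = (-5.07 μC) + (13.6 μC) = 8.53e-6 C.
Applying ∮E·dA = Q_enc/ε₀ with Φ = E(4πr²):
E = k|Q_enc|/r² = (8.99×10^9)(8.53e-6)/(0.466)² = 3.53×10^5 N/C.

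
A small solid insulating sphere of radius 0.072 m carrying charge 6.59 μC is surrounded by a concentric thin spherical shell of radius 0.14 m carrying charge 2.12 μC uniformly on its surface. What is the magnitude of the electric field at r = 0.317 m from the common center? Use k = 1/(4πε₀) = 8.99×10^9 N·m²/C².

7.79×10^5 V/m

Use a concentric Gaussian sphere at r = 0.317 m (r > 0.14 m, enclosing both).
Q_enc = (6.59 μC) + (2.12 μC) = 8.71×10^-6 C.
Gauss's law: E·4πr² = Q_enc/ε₀.
E = k|Q_enc|/r² = (8.99×10^9)(8.71e-6)/(0.317)² = 7.79×10^5 N/C.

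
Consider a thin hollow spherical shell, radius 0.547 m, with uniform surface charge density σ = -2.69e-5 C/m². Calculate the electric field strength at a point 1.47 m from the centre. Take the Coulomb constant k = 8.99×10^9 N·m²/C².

Symmetry ⇒ E = E(r) r̂. Gaussian sphere of radius r = 1.47 m (r > 0.547 m).
The entire shell is enclosed: Q_enc = σ·4πR² = (-2.69×10^-5)·4π·(0.547)² = -1.011×10^-4 C.
By Gauss's law, ∮E·dA = E·4πr² = Q_enc/ε₀.
E = k|Q_enc|/r² = (8.99×10^9)(1.011×10^-4)/(1.47)² = 4.21e5 N/C.

E ≈ 4.21×10^5 N/C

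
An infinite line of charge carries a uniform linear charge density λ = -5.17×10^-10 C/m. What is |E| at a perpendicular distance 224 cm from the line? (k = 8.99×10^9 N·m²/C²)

Choose a coaxial cylinder of radius r = 224 cm (arbitrary length L) as the Gaussian surface.
Q_enc = λL, so λ_enc = -5.17×10^-10 C/m.
Since E is radial and uniform over the curved surface, Φ = E·2πrL = Q_enc/ε₀ = λ_enc L/ε₀.
E = 2k|λ_enc|/r = 2(8.99×10^9)(5.17×10^-10)/(2.24) = 4.15 N/C.

|E| ≈ 4.15 N/C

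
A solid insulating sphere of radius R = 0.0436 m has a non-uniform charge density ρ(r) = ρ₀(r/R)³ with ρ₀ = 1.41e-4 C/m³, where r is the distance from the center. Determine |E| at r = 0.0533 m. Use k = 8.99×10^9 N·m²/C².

E ≈ 7.75e4 N/C

Use a concentric Gaussian sphere at r = 0.0533 m (r > R, all charge enclosed).
Q_enc = 4π ∫₀^R ρ₀(r'/R)^3 r'² dr' = 4πρ₀R³/6 = 2.448×10^-8 C.
By Gauss's law, ∮E·dA = E·4πr² = Q_enc/ε₀.
E = k|Q_enc|/r² = (8.99×10^9)(2.448×10^-8)/(0.0533)² = 7.75×10^4 N/C.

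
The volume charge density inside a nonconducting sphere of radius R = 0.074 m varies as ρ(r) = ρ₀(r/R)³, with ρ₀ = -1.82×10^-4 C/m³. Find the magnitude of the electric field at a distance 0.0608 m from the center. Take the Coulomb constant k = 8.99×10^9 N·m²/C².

By spherical symmetry E is radial; choose a Gaussian sphere of radius r = 0.0608 m (r < R).
Q_enc = ∫₀^r ρ(r')·4πr'² dr' = (4πρ₀/R³) ∫₀^r r'^5 dr' = 4πρ₀ r^6/(6·R³) = -4.752e-8 C.
Since E is radial and uniform over the Gaussian sphere, Φ = E·4πr² = Q_enc/ε₀.
E = k|Q_enc|/r² = (8.99×10^9)(4.752×10^-8)/(0.0608)² = 1.16×10^5 N/C.

E ≈ 1.16×10^5 N/C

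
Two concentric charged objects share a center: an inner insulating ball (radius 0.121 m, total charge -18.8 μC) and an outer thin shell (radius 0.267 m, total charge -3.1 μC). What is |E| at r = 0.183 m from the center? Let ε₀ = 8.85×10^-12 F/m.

|E| = 5.05×10^6 N/C

By spherical symmetry E is radial; choose a Gaussian sphere of radius r = 0.183 m (between the bodies, 0.121 m < r < 0.267 m).
The shell at 0.267 m lies outside the Gaussian surface, so Q_enc = -18.8 μC = -1.88e-5 C.
Applying ∮E·dA = Q_enc/ε₀ with Φ = E(4πr²):
E = |Q_enc|/(4πε₀r²) = (1.88×10^-5)/(4π·8.85×10^-12·(0.183)²) = 5.05×10^6 N/C.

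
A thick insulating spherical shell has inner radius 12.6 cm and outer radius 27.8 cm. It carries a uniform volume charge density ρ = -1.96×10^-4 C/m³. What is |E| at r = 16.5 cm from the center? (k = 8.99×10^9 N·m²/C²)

6.76×10^5 N/C

Use a concentric Gaussian sphere at r = 16.5 cm (within the shell material, 12.6 cm < r < 27.8 cm).
Enclosed charge is the volume from a to r: Q_enc = (4π/3)ρ(r³ − a³) = -2.046e-6 C.
By Gauss's law, ∮E·dA = E·4πr² = Q_enc/ε₀.
E = k|Q_enc|/r² = (8.99×10^9)(2.046×10^-6)/(0.165)² = 6.76×10^5 N/C.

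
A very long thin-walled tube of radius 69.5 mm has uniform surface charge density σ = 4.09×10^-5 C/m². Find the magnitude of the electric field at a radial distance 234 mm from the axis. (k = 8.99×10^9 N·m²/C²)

Coaxial Gaussian cylinder, radius r = 234 mm, length L (r > 69.5 mm).
The whole shell is enclosed: λ_enc = σ·2πR = (4.09e-5)·2π·(0.0695) = 1.786e-5 C/m.
Applying ∮E·dA = Q_enc/ε₀ with the end caps contributing no flux:
E = 2k|λ_enc|/r = 2(8.99×10^9)(1.786e-5)/(0.234) = 1.37e6 N/C.

1.37×10^6 N/C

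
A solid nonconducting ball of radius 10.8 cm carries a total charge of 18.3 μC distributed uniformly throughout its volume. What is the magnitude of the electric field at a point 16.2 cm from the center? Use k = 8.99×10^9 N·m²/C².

|E| ≈ 6.27×10^6 V/m

Use a concentric Gaussian sphere at r = 16.2 cm (r > R, so the entire charge is enclosed).
Q_enc = 18.3 μC = 1.83e-5 C.
By Gauss's law, ∮E·dA = E·4πr² = Q_enc/ε₀.
E = k|Q_enc|/r² = (8.99×10^9)(1.83×10^-5)/(0.162)² = 6.27×10^6 N/C.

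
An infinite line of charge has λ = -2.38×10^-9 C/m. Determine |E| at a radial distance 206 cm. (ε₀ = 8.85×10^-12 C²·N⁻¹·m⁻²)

E = 20.8 N/C

Coaxial Gaussian cylinder, radius r = 206 cm, length L.
Q_enc = λL, so λ_enc = -2.38e-9 C/m.
Since E is radial and uniform over the curved surface, Φ = E·2πrL = Q_enc/ε₀ = λ_enc L/ε₀.
E = |λ_enc|/(2πε₀r) = (2.38e-9)/(2π·8.85×10^-12·2.06) = 20.8 N/C.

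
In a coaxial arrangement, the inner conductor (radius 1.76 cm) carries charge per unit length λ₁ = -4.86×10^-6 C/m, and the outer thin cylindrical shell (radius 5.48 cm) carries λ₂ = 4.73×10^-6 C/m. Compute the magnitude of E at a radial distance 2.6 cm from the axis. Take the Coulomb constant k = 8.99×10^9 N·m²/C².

Coaxial Gaussian cylinder, radius r = 2.6 cm, length L (between the conductors, 1.76 cm < r < 5.48 cm).
The shell at 5.48 cm lies outside the Gaussian surface, so λ_enc = λ₁ = -4.86×10^-6 C/m.
Applying ∮E·dA = Q_enc/ε₀ with the end caps contributing no flux:
E = 2k|λ_enc|/r = 2(8.99×10^9)(4.86×10^-6)/(0.026) = 3.36×10^6 N/C.

E ≈ 3.36e6 N/C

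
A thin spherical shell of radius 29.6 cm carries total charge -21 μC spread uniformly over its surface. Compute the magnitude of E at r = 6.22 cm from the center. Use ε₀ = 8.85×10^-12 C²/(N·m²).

By spherical symmetry E is radial; choose a Gaussian sphere of radius r = 6.22 cm (inside the shell, r < 29.6 cm).
All the charge is outside the Gaussian surface: Q_enc = 0, hence E = 0 everywhere inside the shell.

|E| = 0 V/m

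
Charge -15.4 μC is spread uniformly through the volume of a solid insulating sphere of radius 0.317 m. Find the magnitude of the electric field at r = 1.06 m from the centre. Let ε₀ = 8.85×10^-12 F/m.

Take a concentric spherical Gaussian surface of radius r = 1.06 m (r > R, so the entire charge is enclosed).
Q_enc = -15.4 μC = -1.54×10^-5 C.
By Gauss's law, ∮E·dA = E·4πr² = Q_enc/ε₀.
E = |Q_enc|/(4πε₀r²) = (1.54e-5)/(4π·8.85×10^-12·(1.06)²) = 1.23×10^5 N/C.

|E| ≈ 1.23×10^5 V/m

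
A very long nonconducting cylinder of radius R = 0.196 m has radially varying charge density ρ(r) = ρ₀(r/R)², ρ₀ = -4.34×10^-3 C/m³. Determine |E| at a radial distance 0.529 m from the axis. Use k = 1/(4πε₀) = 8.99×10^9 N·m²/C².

Choose a coaxial cylinder of radius r = 0.529 m (arbitrary length L) as the Gaussian surface (r > R, full charge per length enclosed).
λ_enc = 2π ∫₀^R ρ₀(r'/R)^2 r' dr' = 2πρ₀R²/4 = -2.619×10^-4 C/m.
Since E is radial and uniform over the curved surface, Φ = E·2πrL = Q_enc/ε₀ = λ_enc L/ε₀.
E = 2k|λ_enc|/r = 2(8.99×10^9)(2.619×10^-4)/(0.529) = 8.90×10^6 N/C.

|E| = 8.90×10^6 N/C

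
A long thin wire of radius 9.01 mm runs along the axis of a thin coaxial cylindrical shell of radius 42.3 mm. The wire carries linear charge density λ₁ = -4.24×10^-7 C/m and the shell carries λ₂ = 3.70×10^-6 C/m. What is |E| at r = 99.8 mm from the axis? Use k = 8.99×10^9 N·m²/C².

Take a coaxial cylindrical Gaussian surface of radius r = 99.8 mm and length L (r > 42.3 mm, enclosing both).
λ_enc = λ₁ + λ₂ = (-4.24×10^-7) + (3.70e-6) = 3.276×10^-6 C/m.
Applying ∮E·dA = Q_enc/ε₀ with the end caps contributing no flux:
E = 2k|λ_enc|/r = 2(8.99×10^9)(3.276e-6)/(0.0998) = 5.90×10^5 N/C.

|E| = 5.90×10^5 N/C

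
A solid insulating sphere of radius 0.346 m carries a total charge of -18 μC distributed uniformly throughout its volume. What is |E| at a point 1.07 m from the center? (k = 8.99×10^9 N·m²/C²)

|E| ≈ 1.41e5 N/C

By spherical symmetry E is radial; choose a Gaussian sphere of radius r = 1.07 m (r > R, so the entire charge is enclosed).
Q_enc = -18 μC = -1.80e-5 C.
By Gauss's law, ∮E·dA = E·4πr² = Q_enc/ε₀.
E = k|Q_enc|/r² = (8.99×10^9)(1.80e-5)/(1.07)² = 1.41×10^5 N/C.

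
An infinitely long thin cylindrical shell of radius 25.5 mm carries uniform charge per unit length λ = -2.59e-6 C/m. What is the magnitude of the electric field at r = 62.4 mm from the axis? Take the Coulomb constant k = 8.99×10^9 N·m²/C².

E = 7.46e5 N/C

Take a coaxial cylindrical Gaussian surface of radius r = 62.4 mm and length L (r > 25.5 mm).
The full line charge is enclosed: λ_enc = -2.59×10^-6 C/m.
By Gauss's law (flux through the curved wall only), E·2πrL = λ_enc L/ε₀.
E = 2k|λ_enc|/r = 2(8.99×10^9)(2.59e-6)/(0.0624) = 7.46×10^5 N/C.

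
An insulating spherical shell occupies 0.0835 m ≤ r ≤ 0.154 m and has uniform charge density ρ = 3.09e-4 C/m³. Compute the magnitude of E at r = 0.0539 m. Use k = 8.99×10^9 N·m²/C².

|E| = 0 N/C

Symmetry ⇒ E = E(r) r̂. Gaussian sphere of radius r = 0.0539 m (r < 0.0835 m, inside the empty cavity).
Q_enc = 0 (all charge lies at larger r); Gauss's law gives E = 0.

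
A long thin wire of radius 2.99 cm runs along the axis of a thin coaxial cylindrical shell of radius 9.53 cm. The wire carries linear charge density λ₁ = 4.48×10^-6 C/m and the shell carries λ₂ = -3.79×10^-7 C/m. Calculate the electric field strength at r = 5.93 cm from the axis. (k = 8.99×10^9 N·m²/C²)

|E| ≈ 1.36×10^6 V/m

Take a coaxial cylindrical Gaussian surface of radius r = 5.93 cm and length L (between the conductors, 2.99 cm < r < 9.53 cm).
Only the inner wire is enclosed; the outer shell contributes nothing inside itself. λ_enc = λ₁ = 4.48×10^-6 C/m.
Gauss's law: E·2πrL = λ_enc L/ε₀.
E = 2k|λ_enc|/r = 2(8.99×10^9)(4.48×10^-6)/(0.0593) = 1.36×10^6 N/C.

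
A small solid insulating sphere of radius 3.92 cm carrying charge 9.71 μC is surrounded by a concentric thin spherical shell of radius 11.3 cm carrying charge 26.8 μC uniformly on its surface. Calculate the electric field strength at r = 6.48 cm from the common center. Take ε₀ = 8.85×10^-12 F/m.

|E| ≈ 2.08e7 N/C

By spherical symmetry E is radial; choose a Gaussian sphere of radius r = 6.48 cm (between the bodies, 3.92 cm < r < 11.3 cm).
The shell at 11.3 cm lies outside the Gaussian surface, so Q_enc = 9.71 μC = 9.71e-6 C.
Since E is radial and uniform over the Gaussian sphere, Φ = E·4πr² = Q_enc/ε₀.
E = |Q_enc|/(4πε₀r²) = (9.71e-6)/(4π·8.85×10^-12·(0.0648)²) = 2.08×10^7 N/C.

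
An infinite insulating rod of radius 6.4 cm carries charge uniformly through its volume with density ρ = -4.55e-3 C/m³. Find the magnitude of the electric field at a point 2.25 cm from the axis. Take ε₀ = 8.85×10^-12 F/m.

5.78e6 N/C

Coaxial Gaussian cylinder, radius r = 2.25 cm, length L (r < R).
Charge inside radius r per length L is ρ·πr²·L, so λ_enc = ρπr² = -7.236×10^-6 C/m.
Gauss's law: E·2πrL = λ_enc L/ε₀.
E = |λ_enc|/(2πε₀r) = (7.236×10^-6)/(2π·8.85×10^-12·0.0225) = 5.78×10^6 N/C.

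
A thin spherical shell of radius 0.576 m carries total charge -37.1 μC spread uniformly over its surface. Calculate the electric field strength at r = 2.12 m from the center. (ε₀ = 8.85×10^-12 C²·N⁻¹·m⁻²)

Symmetry ⇒ E = E(r) r̂. Gaussian sphere of radius r = 2.12 m (r > 0.576 m).
The entire shell is enclosed: Q_enc = -3.71×10^-5 C.
Since E is radial and uniform over the Gaussian sphere, Φ = E·4πr² = Q_enc/ε₀.
E = |Q_enc|/(4πε₀r²) = (3.71×10^-5)/(4π·8.85×10^-12·(2.12)²) = 7.42×10^4 N/C.

E ≈ 7.42×10^4 N/C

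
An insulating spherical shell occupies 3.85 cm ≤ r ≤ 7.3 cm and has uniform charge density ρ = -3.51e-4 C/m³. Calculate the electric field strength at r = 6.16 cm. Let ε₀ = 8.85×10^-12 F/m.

Symmetry ⇒ E = E(r) r̂. Gaussian sphere of radius r = 6.16 cm (within the shell material, 3.85 cm < r < 7.3 cm).
Only the shell between 3.85 cm and r is enclosed: Q_enc = ρ·(4π/3)(r³ − a³) = (-3.51e-4)·(4π/3)·((0.0616)³ − (0.0385)³) = -2.598e-7 C.
Gauss's law: E·4πr² = Q_enc/ε₀.
E = |Q_enc|/(4πε₀r²) = (2.598×10^-7)/(4π·8.85×10^-12·(0.0616)²) = 6.16e5 N/C.

E ≈ 6.16×10^5 V/m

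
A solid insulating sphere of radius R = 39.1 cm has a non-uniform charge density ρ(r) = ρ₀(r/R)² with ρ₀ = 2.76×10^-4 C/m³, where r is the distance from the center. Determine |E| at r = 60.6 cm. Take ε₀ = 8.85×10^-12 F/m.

|E| ≈ 1.02e6 N/C

Use a concentric Gaussian sphere at r = 60.6 cm (r > R, all charge enclosed).
Q_enc = 4π ∫₀^R ρ₀(r'/R)^2 r'² dr' = 4πρ₀R³/5 = 4.146×10^-5 C.
Gauss's law: E·4πr² = Q_enc/ε₀.
E = |Q_enc|/(4πε₀r²) = (4.146×10^-5)/(4π·8.85×10^-12·(0.606)²) = 1.02×10^6 N/C.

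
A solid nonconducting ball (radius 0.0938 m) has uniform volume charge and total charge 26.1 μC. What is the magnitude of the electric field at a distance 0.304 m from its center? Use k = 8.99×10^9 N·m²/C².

E = 2.54×10^6 N/C

By spherical symmetry E is radial; choose a Gaussian sphere of radius r = 0.304 m (r > R, so the entire charge is enclosed).
Q_enc = 26.1 μC = 2.61×10^-5 C.
By Gauss's law, ∮E·dA = E·4πr² = Q_enc/ε₀.
E = k|Q_enc|/r² = (8.99×10^9)(2.61×10^-5)/(0.304)² = 2.54e6 N/C.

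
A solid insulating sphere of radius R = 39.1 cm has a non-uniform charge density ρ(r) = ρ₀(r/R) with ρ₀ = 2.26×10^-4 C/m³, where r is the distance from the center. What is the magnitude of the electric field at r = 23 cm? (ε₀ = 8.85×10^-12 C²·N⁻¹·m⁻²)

|E| ≈ 8.64e5 V/m

By spherical symmetry E is radial; choose a Gaussian sphere of radius r = 23 cm (r < R).
Integrate the density: Q_enc = 4π ∫₀^r ρ₀(r'/R)^1 r'² dr' = 4πρ₀ r^4/(4·R) = 5.082×10^-6 C.
Gauss's law: E·4πr² = Q_enc/ε₀.
E = |Q_enc|/(4πε₀r²) = (5.082×10^-6)/(4π·8.85×10^-12·(0.23)²) = 8.64×10^5 N/C.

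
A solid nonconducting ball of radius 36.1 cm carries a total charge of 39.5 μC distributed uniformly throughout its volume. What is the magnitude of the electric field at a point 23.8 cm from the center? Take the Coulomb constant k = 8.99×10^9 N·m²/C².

By spherical symmetry E is radial; choose a Gaussian sphere of radius r = 23.8 cm (r < R).
Only the charge within r is enclosed: Q_enc = Q·(r/R)³ = (39.5 μC)·(23.8 cm/36.1 cm)³ = 1.132×10^-5 C.
Since E is radial and uniform over the Gaussian sphere, Φ = E·4πr² = Q_enc/ε₀.
E = k|Q_enc|/r² = (8.99×10^9)(1.132e-5)/(0.238)² = 1.80×10^6 N/C.

E = 1.80×10^6 N/C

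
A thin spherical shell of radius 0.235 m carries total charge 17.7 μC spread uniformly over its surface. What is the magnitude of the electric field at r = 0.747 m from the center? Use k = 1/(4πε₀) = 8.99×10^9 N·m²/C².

Use a concentric Gaussian sphere at r = 0.747 m (r > 0.235 m).
The entire shell is enclosed: Q_enc = 1.77e-5 C.
Since E is radial and uniform over the Gaussian sphere, Φ = E·4πr² = Q_enc/ε₀.
E = k|Q_enc|/r² = (8.99×10^9)(1.77×10^-5)/(0.747)² = 2.85e5 N/C.

|E| ≈ 2.85×10^5 N/C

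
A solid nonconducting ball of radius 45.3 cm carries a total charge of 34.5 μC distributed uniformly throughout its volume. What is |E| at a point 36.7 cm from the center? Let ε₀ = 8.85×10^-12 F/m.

|E| = 1.22×10^6 N/C

Take a concentric spherical Gaussian surface of radius r = 36.7 cm (r < R).
Only the charge within r is enclosed: Q_enc = Q·(r/R)³ = (34.5 μC)·(36.7 cm/45.3 cm)³ = 1.835×10^-5 C.
Applying ∮E·dA = Q_enc/ε₀ with Φ = E(4πr²):
E = |Q_enc|/(4πε₀r²) = (1.835×10^-5)/(4π·8.85×10^-12·(0.367)²) = 1.22e6 N/C.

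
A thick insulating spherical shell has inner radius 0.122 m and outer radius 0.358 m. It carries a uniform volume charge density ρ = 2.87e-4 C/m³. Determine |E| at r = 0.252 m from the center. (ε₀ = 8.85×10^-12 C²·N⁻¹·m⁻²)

E ≈ 2.41e6 N/C

Use a concentric Gaussian sphere at r = 0.252 m (within the shell material, 0.122 m < r < 0.358 m).
Enclosed charge is the volume from a to r: Q_enc = (4π/3)ρ(r³ − a³) = 1.706×10^-5 C.
Gauss's law: E·4πr² = Q_enc/ε₀.
E = |Q_enc|/(4πε₀r²) = (1.706×10^-5)/(4π·8.85×10^-12·(0.252)²) = 2.41×10^6 N/C.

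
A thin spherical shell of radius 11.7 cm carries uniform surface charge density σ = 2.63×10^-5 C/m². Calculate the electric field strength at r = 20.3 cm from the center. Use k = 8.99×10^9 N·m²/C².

|E| = 9.87×10^5 N/C

By spherical symmetry E is radial; choose a Gaussian sphere of radius r = 20.3 cm (r > 11.7 cm).
The entire shell is enclosed: Q_enc = σ·4πR² = (2.63×10^-5)·4π·(0.117)² = 4.524e-6 C.
Since E is radial and uniform over the Gaussian sphere, Φ = E·4πr² = Q_enc/ε₀.
E = k|Q_enc|/r² = (8.99×10^9)(4.524×10^-6)/(0.203)² = 9.87×10^5 N/C.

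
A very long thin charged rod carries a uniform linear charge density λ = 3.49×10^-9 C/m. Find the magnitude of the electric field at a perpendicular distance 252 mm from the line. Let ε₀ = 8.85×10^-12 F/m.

249 N/C

By cylindrical symmetry E is radial; use a coaxial Gaussian cylinder of radius 252 mm and length L.
Q_enc = λL, so λ_enc = 3.49×10^-9 C/m.
Applying ∮E·dA = Q_enc/ε₀ with the end caps contributing no flux:
E = |λ_enc|/(2πε₀r) = (3.49×10^-9)/(2π·8.85×10^-12·0.252) = 249 N/C.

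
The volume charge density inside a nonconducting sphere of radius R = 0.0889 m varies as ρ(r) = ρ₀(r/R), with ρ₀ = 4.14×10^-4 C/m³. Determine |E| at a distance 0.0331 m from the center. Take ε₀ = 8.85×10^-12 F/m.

E ≈ 1.44e5 N/C

Use a concentric Gaussian sphere at r = 0.0331 m (r < R).
Q_enc = ∫₀^r ρ(r')·4πr'² dr' = (4πρ₀/R) ∫₀^r r'^3 dr' = 4πρ₀ r^4/(4·R) = 1.756×10^-8 C.
By Gauss's law, ∮E·dA = E·4πr² = Q_enc/ε₀.
E = |Q_enc|/(4πε₀r²) = (1.756×10^-8)/(4π·8.85×10^-12·(0.0331)²) = 1.44×10^5 N/C.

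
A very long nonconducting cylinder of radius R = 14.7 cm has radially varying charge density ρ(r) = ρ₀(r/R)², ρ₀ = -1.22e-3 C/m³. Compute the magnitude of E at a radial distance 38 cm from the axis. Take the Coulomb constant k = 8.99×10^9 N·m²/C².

|E| = 1.96×10^6 N/C

Take a coaxial cylindrical Gaussian surface of radius r = 38 cm and length L (r > R, full charge per length enclosed).
λ_enc = 2π ∫₀^R ρ₀(r'/R)^2 r' dr' = 2πρ₀R²/4 = -4.141×10^-5 C/m.
Gauss's law: E·2πrL = λ_enc L/ε₀.
E = 2k|λ_enc|/r = 2(8.99×10^9)(4.141e-5)/(0.38) = 1.96×10^6 N/C.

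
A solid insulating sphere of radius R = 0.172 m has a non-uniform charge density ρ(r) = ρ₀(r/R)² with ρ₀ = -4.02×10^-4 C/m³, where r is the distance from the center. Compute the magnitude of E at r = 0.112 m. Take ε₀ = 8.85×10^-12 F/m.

Symmetry ⇒ E = E(r) r̂. Gaussian sphere of radius r = 0.112 m (r < R).
Q_enc = ∫₀^r ρ(r')·4πr'² dr' = (4πρ₀/R²) ∫₀^r r'^4 dr' = 4πρ₀ r^5/(5·R²) = -6.019×10^-7 C.
Since E is radial and uniform over the Gaussian sphere, Φ = E·4πr² = Q_enc/ε₀.
E = |Q_enc|/(4πε₀r²) = (6.019×10^-7)/(4π·8.85×10^-12·(0.112)²) = 4.31×10^5 N/C.

|E| = 4.31×10^5 V/m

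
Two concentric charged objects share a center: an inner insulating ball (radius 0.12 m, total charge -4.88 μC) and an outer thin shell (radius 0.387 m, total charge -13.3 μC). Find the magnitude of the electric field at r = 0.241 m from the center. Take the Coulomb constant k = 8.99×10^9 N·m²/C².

E ≈ 7.55e5 N/C

Take a concentric spherical Gaussian surface of radius r = 0.241 m (between the bodies, 0.12 m < r < 0.387 m).
The shell at 0.387 m lies outside the Gaussian surface, so Q_enc = -4.88 μC = -4.88×10^-6 C.
Since E is radial and uniform over the Gaussian sphere, Φ = E·4πr² = Q_enc/ε₀.
E = k|Q_enc|/r² = (8.99×10^9)(4.88e-6)/(0.241)² = 7.55×10^5 N/C.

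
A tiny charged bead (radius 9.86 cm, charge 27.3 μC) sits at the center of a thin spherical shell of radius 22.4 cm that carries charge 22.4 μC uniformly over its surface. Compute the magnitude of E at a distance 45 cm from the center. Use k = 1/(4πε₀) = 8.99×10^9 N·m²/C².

2.21×10^6 N/C

Take a concentric spherical Gaussian surface of radius r = 45 cm (r > 22.4 cm, enclosing both).
Q_enc = (27.3 μC) + (22.4 μC) = 4.97e-5 C.
Since E is radial and uniform over the Gaussian sphere, Φ = E·4πr² = Q_enc/ε₀.
E = k|Q_enc|/r² = (8.99×10^9)(4.97×10^-5)/(0.45)² = 2.21e6 N/C.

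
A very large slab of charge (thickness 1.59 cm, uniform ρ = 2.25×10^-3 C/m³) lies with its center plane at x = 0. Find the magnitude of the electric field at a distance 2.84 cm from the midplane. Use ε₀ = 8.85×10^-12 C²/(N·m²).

The point |x| = 2.84 cm lies outside the slab (half-thickness 0.00795 m). A symmetric pillbox spanning the full slab encloses Q_enc = ρ·d·A.
Flux = 2EA ⇒ E = |ρ|d/(2ε₀), independent of distance outside.
E = (2.25×10^-3)(0.0159)/(2·8.85×10^-12) = 2.02e6 N/C.

|E| ≈ 2.02×10^6 N/C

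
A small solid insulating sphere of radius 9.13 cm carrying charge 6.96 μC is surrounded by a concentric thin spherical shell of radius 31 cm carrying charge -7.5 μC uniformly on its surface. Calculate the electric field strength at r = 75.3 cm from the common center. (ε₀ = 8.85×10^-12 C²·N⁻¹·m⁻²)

Use a concentric Gaussian sphere at r = 75.3 cm (r > 31 cm, enclosing both).
Q_enc = (6.96 μC) + (-7.5 μC) = -5.40×10^-7 C.
Since E is radial and uniform over the Gaussian sphere, Φ = E·4πr² = Q_enc/ε₀.
E = |Q_enc|/(4πε₀r²) = (5.40e-7)/(4π·8.85×10^-12·(0.753)²) = 8.56e3 N/C.

E ≈ 8.56×10^3 V/m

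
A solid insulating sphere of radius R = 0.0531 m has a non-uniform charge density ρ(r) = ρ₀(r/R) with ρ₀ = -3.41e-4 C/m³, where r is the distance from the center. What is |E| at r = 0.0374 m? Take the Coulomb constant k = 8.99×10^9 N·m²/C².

Take a concentric spherical Gaussian surface of radius r = 0.0374 m (r < R).
Integrate the density: Q_enc = 4π ∫₀^r ρ₀(r'/R)^1 r'² dr' = 4πρ₀ r^4/(4·R) = -3.947×10^-8 C.
Since E is radial and uniform over the Gaussian sphere, Φ = E·4πr² = Q_enc/ε₀.
E = k|Q_enc|/r² = (8.99×10^9)(3.947×10^-8)/(0.0374)² = 2.54×10^5 N/C.

2.54×10^5 V/m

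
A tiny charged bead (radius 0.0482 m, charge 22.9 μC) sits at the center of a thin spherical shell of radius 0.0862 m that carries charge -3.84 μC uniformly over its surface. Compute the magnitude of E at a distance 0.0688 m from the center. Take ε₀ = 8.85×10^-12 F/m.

|E| ≈ 4.35×10^7 N/C

Symmetry ⇒ E = E(r) r̂. Gaussian sphere of radius r = 0.0688 m (between the bodies, 0.0482 m < r < 0.0862 m).
The shell at 0.0862 m lies outside the Gaussian surface, so Q_enc = 22.9 μC = 2.29×10^-5 C.
Applying ∮E·dA = Q_enc/ε₀ with Φ = E(4πr²):
E = |Q_enc|/(4πε₀r²) = (2.29e-5)/(4π·8.85×10^-12·(0.0688)²) = 4.35e7 N/C.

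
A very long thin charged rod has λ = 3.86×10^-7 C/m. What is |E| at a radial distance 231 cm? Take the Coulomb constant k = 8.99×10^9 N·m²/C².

Coaxial Gaussian cylinder, radius r = 231 cm, length L.
Q_enc = λL, so λ_enc = 3.86e-7 C/m.
Gauss's law: E·2πrL = λ_enc L/ε₀.
E = 2k|λ_enc|/r = 2(8.99×10^9)(3.86e-7)/(2.31) = 3.00e3 N/C.

E = 3.00×10^3 N/C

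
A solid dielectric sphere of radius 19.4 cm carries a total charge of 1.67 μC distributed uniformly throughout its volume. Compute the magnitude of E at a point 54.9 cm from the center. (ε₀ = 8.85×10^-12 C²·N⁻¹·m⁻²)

Use a concentric Gaussian sphere at r = 54.9 cm (r > R, so the entire charge is enclosed).
Q_enc = 1.67 μC = 1.67e-6 C.
Applying ∮E·dA = Q_enc/ε₀ with Φ = E(4πr²):
E = |Q_enc|/(4πε₀r²) = (1.67e-6)/(4π·8.85×10^-12·(0.549)²) = 4.98×10^4 N/C.

|E| = 4.98×10^4 N/C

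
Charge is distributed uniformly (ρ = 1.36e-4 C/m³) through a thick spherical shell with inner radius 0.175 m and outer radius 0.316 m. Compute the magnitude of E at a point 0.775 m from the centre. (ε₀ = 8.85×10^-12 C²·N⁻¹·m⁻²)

Use a concentric Gaussian sphere at r = 0.775 m (r > 0.316 m, enclosing the whole shell).
Q_enc = ρ·(4π/3)(b³ − a³) = (1.36×10^-4)·(4π/3)·((0.316)³ − (0.175)³) = 1.492×10^-5 C.
Since E is radial and uniform over the Gaussian sphere, Φ = E·4πr² = Q_enc/ε₀.
E = |Q_enc|/(4πε₀r²) = (1.492×10^-5)/(4π·8.85×10^-12·(0.775)²) = 2.23×10^5 N/C.

2.23×10^5 N/C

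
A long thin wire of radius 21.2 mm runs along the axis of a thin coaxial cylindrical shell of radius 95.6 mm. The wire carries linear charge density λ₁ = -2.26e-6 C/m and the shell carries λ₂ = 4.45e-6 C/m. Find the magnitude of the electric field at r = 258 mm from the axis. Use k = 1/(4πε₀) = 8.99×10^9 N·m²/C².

1.53×10^5 N/C

By cylindrical symmetry E is radial; use a coaxial Gaussian cylinder of radius 258 mm and length L (r > 95.6 mm, enclosing both).
λ_enc = λ₁ + λ₂ = (-2.26×10^-6) + (4.45×10^-6) = 2.19×10^-6 C/m.
Applying ∮E·dA = Q_enc/ε₀ with the end caps contributing no flux:
E = 2k|λ_enc|/r = 2(8.99×10^9)(2.19×10^-6)/(0.258) = 1.53×10^5 N/C.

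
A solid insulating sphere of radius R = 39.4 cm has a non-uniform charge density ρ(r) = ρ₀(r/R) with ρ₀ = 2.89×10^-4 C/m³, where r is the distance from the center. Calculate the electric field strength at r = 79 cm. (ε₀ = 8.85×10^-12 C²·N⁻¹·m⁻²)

Symmetry ⇒ E = E(r) r̂. Gaussian sphere of radius r = 79 cm (r > R, all charge enclosed).
Q_enc = 4π ∫₀^R ρ₀(r'/R)^1 r'² dr' = 4πρ₀R³/4 = 5.553×10^-5 C.
Applying ∮E·dA = Q_enc/ε₀ with Φ = E(4πr²):
E = |Q_enc|/(4πε₀r²) = (5.553e-5)/(4π·8.85×10^-12·(0.79)²) = 8.00×10^5 N/C.

|E| = 8.00e5 V/m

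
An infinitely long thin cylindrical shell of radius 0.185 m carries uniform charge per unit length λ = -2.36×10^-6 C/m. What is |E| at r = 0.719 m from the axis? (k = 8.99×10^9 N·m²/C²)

Coaxial Gaussian cylinder, radius r = 0.719 m, length L (r > 0.185 m).
The full line charge is enclosed: λ_enc = -2.36e-6 C/m.
Since E is radial and uniform over the curved surface, Φ = E·2πrL = Q_enc/ε₀ = λ_enc L/ε₀.
E = 2k|λ_enc|/r = 2(8.99×10^9)(2.36×10^-6)/(0.719) = 5.90e4 N/C.

E ≈ 5.90e4 N/C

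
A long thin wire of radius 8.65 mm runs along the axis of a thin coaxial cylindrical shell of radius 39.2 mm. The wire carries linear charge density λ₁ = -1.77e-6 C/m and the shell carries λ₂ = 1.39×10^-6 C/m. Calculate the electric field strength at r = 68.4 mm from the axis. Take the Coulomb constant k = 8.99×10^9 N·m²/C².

Coaxial Gaussian cylinder, radius r = 68.4 mm, length L (r > 39.2 mm, enclosing both).
λ_enc = λ₁ + λ₂ = (-1.77×10^-6) + (1.39e-6) = -3.80×10^-7 C/m.
Gauss's law: E·2πrL = λ_enc L/ε₀.
E = 2k|λ_enc|/r = 2(8.99×10^9)(3.80×10^-7)/(0.0684) = 9.99×10^4 N/C.

|E| = 9.99e4 N/C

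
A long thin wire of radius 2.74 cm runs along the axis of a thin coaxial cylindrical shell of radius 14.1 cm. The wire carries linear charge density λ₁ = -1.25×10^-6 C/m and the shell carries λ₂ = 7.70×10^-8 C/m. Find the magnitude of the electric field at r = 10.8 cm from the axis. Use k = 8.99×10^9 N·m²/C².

E = 2.08e5 V/m

Choose a coaxial cylinder of radius r = 10.8 cm (arbitrary length L) as the Gaussian surface (between the conductors, 2.74 cm < r < 14.1 cm).
Only the inner wire is enclosed; the outer shell contributes nothing inside itself. λ_enc = λ₁ = -1.25e-6 C/m.
By Gauss's law (flux through the curved wall only), E·2πrL = λ_enc L/ε₀.
E = 2k|λ_enc|/r = 2(8.99×10^9)(1.25×10^-6)/(0.108) = 2.08e5 N/C.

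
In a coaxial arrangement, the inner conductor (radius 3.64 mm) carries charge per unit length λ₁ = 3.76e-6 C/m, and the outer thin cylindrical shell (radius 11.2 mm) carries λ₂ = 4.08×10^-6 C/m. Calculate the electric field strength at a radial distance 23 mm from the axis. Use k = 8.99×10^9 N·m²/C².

|E| ≈ 6.13×10^6 N/C

Choose a coaxial cylinder of radius r = 23 mm (arbitrary length L) as the Gaussian surface (r > 11.2 mm, enclosing both).
λ_enc = λ₁ + λ₂ = (3.76×10^-6) + (4.08×10^-6) = 7.84×10^-6 C/m.
Applying ∮E·dA = Q_enc/ε₀ with the end caps contributing no flux:
E = 2k|λ_enc|/r = 2(8.99×10^9)(7.84×10^-6)/(0.023) = 6.13×10^6 N/C.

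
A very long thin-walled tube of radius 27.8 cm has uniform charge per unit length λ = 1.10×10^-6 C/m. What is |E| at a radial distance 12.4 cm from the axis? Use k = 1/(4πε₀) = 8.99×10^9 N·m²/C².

Take a coaxial cylindrical Gaussian surface of radius r = 12.4 cm and length L (r < 27.8 cm, inside the shell).
All the surface charge lies outside this cylinder: Q_enc = 0, hence E = 0.

E = 0 (no enclosed charge)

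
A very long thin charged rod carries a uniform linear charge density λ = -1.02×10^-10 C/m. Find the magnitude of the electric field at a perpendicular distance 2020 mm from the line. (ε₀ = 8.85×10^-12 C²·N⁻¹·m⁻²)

|E| = 0.908 N/C

Take a coaxial cylindrical Gaussian surface of radius r = 2020 mm and length L.
Q_enc = λL, so λ_enc = -1.02×10^-10 C/m.
Since E is radial and uniform over the curved surface, Φ = E·2πrL = Q_enc/ε₀ = λ_enc L/ε₀.
E = |λ_enc|/(2πε₀r) = (1.02×10^-10)/(2π·8.85×10^-12·2.02) = 0.908 N/C.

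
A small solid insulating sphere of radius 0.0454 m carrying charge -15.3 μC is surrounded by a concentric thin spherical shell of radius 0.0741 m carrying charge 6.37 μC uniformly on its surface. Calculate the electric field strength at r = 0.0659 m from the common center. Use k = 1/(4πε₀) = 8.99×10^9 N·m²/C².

|E| ≈ 3.17×10^7 V/m

Take a concentric spherical Gaussian surface of radius r = 0.0659 m (between the bodies, 0.0454 m < r < 0.0741 m).
The shell at 0.0741 m lies outside the Gaussian surface, so Q_enc = -15.3 μC = -1.53×10^-5 C.
Applying ∮E·dA = Q_enc/ε₀ with Φ = E(4πr²):
E = k|Q_enc|/r² = (8.99×10^9)(1.53×10^-5)/(0.0659)² = 3.17e7 N/C.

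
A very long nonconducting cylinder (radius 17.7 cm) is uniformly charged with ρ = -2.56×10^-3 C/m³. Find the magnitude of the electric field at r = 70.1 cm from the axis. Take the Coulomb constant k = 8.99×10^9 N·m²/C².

E = 6.46×10^6 N/C

Choose a coaxial cylinder of radius r = 70.1 cm (arbitrary length L) as the Gaussian surface (r > 17.7 cm, full cross-section enclosed).
λ_enc = ρ·πR² = (-2.56e-3)π(0.177)² = -2.52×10^-4 C/m.
Gauss's law: E·2πrL = λ_enc L/ε₀.
E = 2k|λ_enc|/r = 2(8.99×10^9)(2.52×10^-4)/(0.701) = 6.46×10^6 N/C.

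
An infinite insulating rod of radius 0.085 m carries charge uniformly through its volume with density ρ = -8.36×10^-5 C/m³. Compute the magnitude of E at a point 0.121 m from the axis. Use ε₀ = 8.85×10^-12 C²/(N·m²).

By cylindrical symmetry E is radial; use a coaxial Gaussian cylinder of radius 0.121 m and length L (r > 0.085 m, full cross-section enclosed).
λ_enc = ρ·πR² = (-8.36e-5)π(0.085)² = -1.898×10^-6 C/m.
Gauss's law: E·2πrL = λ_enc L/ε₀.
E = |λ_enc|/(2πε₀r) = (1.898×10^-6)/(2π·8.85×10^-12·0.121) = 2.82×10^5 N/C.

|E| = 2.82e5 N/C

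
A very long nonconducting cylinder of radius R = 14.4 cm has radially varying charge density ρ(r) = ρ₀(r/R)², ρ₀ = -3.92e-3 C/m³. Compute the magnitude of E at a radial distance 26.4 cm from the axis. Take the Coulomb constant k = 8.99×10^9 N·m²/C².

8.70×10^6 V/m

Take a coaxial cylindrical Gaussian surface of radius r = 26.4 cm and length L (r > R, full charge per length enclosed).
λ_enc = 2π ∫₀^R ρ₀(r'/R)^2 r' dr' = 2πρ₀R²/4 = -1.277×10^-4 C/m.
Applying ∮E·dA = Q_enc/ε₀ with the end caps contributing no flux:
E = 2k|λ_enc|/r = 2(8.99×10^9)(1.277×10^-4)/(0.264) = 8.70×10^6 N/C.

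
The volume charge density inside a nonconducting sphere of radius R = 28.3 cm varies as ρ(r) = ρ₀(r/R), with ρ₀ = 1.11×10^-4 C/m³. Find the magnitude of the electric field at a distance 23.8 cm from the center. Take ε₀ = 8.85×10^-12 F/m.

E ≈ 6.28e5 N/C

Take a concentric spherical Gaussian surface of radius r = 23.8 cm (r < R).
Q_enc = ∫₀^r ρ(r')·4πr'² dr' = (4πρ₀/R) ∫₀^r r'^3 dr' = 4πρ₀ r^4/(4·R) = 3.954×10^-6 C.
Since E is radial and uniform over the Gaussian sphere, Φ = E·4πr² = Q_enc/ε₀.
E = |Q_enc|/(4πε₀r²) = (3.954e-6)/(4π·8.85×10^-12·(0.238)²) = 6.28×10^5 N/C.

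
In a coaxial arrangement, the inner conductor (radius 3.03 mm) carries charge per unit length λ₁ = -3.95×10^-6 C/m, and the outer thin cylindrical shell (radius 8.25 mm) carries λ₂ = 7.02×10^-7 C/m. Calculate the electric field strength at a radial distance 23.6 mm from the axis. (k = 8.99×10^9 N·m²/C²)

E ≈ 2.47×10^6 V/m

Take a coaxial cylindrical Gaussian surface of radius r = 23.6 mm and length L (r > 8.25 mm, enclosing both).
λ_enc = λ₁ + λ₂ = (-3.95e-6) + (7.02×10^-7) = -3.248×10^-6 C/m.
Applying ∮E·dA = Q_enc/ε₀ with the end caps contributing no flux:
E = 2k|λ_enc|/r = 2(8.99×10^9)(3.248e-6)/(0.0236) = 2.47×10^6 N/C.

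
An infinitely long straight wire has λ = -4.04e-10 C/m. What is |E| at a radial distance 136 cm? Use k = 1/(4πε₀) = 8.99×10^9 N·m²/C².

By cylindrical symmetry E is radial; use a coaxial Gaussian cylinder of radius 136 cm and length L.
Q_enc = λL, so λ_enc = -4.04×10^-10 C/m.
Gauss's law: E·2πrL = λ_enc L/ε₀.
E = 2k|λ_enc|/r = 2(8.99×10^9)(4.04×10^-10)/(1.36) = 5.34 N/C.

|E| = 5.34 N/C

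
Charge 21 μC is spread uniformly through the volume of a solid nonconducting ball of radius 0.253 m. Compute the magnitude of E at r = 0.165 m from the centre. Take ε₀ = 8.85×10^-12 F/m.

E = 1.92×10^6 N/C

By spherical symmetry E is radial; choose a Gaussian sphere of radius r = 0.165 m (r < R).
For a uniform sphere the enclosed fraction is (r/R)³, so Q_enc = (21 μC)(0.165/0.253)³ = 5.825×10^-6 C.
Since E is radial and uniform over the Gaussian sphere, Φ = E·4πr² = Q_enc/ε₀.
E = |Q_enc|/(4πε₀r²) = (5.825×10^-6)/(4π·8.85×10^-12·(0.165)²) = 1.92×10^6 N/C.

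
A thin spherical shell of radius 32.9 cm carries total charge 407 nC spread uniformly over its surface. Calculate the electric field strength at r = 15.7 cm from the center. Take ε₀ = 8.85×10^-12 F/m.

By spherical symmetry E is radial; choose a Gaussian sphere of radius r = 15.7 cm (inside the shell, r < 32.9 cm).
No charge lies within this surface, so Q_enc = 0 and Gauss's law gives E·4πr² = 0 ⇒ E = 0.

|E| = 0 N/C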